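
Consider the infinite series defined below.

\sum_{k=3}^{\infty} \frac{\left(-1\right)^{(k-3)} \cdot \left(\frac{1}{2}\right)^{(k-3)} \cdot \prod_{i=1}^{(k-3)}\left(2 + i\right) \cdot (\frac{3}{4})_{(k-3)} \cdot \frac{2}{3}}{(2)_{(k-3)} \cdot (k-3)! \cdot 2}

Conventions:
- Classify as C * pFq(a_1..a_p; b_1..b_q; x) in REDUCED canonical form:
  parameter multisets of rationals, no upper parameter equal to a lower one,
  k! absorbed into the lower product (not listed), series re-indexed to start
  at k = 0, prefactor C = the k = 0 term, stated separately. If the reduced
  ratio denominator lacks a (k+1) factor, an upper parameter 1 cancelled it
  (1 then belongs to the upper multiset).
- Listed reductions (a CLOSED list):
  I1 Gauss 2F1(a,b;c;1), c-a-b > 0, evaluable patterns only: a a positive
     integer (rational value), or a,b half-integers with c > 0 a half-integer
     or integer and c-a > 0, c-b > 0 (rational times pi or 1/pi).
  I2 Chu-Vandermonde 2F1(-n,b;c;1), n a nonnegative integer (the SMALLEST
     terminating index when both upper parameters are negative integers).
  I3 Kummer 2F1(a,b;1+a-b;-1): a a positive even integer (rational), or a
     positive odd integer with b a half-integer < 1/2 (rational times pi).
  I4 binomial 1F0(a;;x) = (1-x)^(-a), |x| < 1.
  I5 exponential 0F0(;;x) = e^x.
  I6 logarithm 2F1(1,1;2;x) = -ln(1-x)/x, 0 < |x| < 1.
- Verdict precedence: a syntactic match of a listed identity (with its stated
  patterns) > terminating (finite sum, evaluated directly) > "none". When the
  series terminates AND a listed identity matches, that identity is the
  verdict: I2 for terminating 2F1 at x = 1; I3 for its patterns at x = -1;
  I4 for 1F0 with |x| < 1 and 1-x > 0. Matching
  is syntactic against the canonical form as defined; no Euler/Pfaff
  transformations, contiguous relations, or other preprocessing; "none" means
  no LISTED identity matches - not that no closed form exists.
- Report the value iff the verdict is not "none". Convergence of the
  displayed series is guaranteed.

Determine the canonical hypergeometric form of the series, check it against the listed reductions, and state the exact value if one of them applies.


Structural cue: from the first term \frac{1}{3}: the running product (C = 1/3, x = -1/2) telescopes to a rising factorial.
Term ratio: r(k) = -\frac{1}{2} * (k+\frac{3}{4}) (k+3) / [(k+2) (k+1)] - rational; roots negated = parameters, x = -\frac{1}{2}, C = \frac{1}{3}.

Reduced: x = -\frac{1}{2}, 2F1, upper = {\frac{3}{4}, 3}, lower = {2}, C = \frac{1}{3}. Verdict: none here - no I1-I6 shape fits x = -\frac{1}{2} with lower {2}.


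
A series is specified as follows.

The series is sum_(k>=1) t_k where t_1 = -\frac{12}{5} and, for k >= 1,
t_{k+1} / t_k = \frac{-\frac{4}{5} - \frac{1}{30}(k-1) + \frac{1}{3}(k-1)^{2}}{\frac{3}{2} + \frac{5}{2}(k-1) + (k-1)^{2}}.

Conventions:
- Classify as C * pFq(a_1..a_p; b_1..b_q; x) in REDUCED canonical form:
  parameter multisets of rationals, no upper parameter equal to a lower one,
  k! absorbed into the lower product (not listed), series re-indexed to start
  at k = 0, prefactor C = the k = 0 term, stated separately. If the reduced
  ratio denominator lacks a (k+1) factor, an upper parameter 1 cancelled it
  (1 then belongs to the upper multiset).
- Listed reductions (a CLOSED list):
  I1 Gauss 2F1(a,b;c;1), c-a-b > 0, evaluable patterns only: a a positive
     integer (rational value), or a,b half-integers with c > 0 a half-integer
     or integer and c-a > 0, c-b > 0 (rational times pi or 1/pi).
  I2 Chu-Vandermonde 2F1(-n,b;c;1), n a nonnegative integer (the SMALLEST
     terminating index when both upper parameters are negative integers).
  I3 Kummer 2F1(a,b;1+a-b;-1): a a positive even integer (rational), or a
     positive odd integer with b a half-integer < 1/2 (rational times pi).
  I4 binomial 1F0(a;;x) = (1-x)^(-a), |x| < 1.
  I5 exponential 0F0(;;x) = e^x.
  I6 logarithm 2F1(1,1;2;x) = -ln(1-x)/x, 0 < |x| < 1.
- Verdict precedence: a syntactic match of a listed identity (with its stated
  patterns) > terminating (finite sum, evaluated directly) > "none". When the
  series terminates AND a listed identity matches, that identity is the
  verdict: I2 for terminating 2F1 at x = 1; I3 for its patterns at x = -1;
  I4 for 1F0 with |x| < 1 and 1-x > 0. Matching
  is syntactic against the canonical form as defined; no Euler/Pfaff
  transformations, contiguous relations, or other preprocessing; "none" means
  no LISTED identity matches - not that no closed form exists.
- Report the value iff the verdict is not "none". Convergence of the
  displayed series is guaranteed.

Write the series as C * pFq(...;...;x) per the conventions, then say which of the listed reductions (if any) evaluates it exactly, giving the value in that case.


Prefactor -\frac{12}{5}, argument \frac{1}{3}: 1F0 with upper {-\frac{8}{5}} over lower {-}. Verdict: the binomial series (I4) matches (the 1F0 binomial series: exponent 8/5, x = \frac{1}{3}). Value: \left(-\frac{12}{5}\right) \cdot \left(\frac{2}{3}\right)^{\frac{8}{5}}.

Key observation: from the first term -\frac{12}{5}: roots of the ratio polynomials (prefactor -12/5) are the negated parameters.
Term ratio: r(k) = \frac{1}{3} * (k-\frac{8}{5}) / [(k+1)] - rational in k. x = \frac{1}{3}; t_0 = -\frac{12}{5}; negate the roots.


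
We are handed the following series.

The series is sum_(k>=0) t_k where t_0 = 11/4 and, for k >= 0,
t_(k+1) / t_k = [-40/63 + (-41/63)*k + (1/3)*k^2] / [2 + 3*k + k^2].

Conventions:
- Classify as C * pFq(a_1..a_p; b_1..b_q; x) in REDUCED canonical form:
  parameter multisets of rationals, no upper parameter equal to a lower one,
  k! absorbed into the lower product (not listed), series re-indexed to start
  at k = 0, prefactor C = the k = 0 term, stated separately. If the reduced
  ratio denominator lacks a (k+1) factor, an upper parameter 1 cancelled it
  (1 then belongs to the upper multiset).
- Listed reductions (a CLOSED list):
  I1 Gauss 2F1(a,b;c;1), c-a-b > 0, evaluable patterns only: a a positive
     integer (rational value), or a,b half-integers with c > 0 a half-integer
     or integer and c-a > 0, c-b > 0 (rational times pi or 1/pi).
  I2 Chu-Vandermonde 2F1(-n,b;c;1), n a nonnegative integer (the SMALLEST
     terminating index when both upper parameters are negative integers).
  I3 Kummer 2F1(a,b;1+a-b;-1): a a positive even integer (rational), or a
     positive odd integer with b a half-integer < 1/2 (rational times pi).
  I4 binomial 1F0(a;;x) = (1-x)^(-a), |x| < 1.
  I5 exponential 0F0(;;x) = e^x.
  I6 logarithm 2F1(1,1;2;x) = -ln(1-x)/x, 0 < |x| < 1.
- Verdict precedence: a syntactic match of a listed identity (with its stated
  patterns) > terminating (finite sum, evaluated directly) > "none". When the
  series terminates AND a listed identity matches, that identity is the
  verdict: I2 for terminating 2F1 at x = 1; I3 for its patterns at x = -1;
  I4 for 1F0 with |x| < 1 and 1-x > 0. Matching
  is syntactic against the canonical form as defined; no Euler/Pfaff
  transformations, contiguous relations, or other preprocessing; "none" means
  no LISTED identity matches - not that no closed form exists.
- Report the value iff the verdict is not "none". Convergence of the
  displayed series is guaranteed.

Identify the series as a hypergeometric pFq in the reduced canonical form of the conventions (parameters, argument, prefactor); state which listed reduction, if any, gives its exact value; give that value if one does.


Prefactor 11/4, argument 1/3: 2F1 with upper {-8/3, 5/7} over lower {2}. Verdict: no listed reduction: x = 1/3 and upper {-8/3, 5/7} fail every I1-I6 pattern.

First insight: t_0 = 11/4 here, and the expanded ratio factors over Q; prefactor 11/4, roots give parameters.
Adjacent-term ratio: r(k) = (1/3) * (k-8/3) (k+5/7) / [(k+2) (k+1)] - rational in k, leading ratio (1/3); with t_0 = 11/4, classification follows.


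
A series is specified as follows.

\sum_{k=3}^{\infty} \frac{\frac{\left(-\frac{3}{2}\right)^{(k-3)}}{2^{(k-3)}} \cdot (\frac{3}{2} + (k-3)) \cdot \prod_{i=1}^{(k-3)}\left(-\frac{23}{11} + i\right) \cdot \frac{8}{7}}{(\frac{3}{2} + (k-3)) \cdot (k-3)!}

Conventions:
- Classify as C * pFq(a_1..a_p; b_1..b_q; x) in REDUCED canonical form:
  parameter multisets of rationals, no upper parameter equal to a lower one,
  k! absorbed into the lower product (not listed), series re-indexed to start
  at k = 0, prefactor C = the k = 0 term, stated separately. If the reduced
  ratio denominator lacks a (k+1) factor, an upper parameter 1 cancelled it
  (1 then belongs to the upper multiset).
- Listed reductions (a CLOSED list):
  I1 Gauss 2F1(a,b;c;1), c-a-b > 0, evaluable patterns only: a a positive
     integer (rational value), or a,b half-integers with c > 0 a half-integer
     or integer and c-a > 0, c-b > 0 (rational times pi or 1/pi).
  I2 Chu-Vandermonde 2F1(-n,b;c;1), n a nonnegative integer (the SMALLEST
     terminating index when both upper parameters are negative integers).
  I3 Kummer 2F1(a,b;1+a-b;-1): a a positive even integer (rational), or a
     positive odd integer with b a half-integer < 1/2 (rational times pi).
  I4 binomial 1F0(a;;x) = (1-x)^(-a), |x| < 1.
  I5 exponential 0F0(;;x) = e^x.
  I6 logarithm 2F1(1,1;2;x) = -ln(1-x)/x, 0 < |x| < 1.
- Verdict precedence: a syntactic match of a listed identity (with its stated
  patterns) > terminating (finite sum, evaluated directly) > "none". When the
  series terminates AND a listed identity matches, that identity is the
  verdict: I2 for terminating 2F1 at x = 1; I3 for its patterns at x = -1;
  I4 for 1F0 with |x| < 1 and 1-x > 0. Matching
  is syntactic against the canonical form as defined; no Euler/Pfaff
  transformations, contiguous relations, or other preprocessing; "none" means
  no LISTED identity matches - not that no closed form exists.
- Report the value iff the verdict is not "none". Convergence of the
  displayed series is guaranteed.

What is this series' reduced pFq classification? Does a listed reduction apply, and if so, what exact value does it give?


Reduced: x = -\frac{3}{4}, 1F0, upper = {-\frac{12}{11}}, lower = {-}, C = \frac{8}{7}. Verdict: the binomial series (I4) fires (the 1F0 binomial series: exponent 12/11, x = -\frac{3}{4}). Exact value: \frac{8}{7} \cdot \left(\frac{7}{4}\right)^{\frac{12}{11}}.

Key step: t_0 being \frac{8}{7}, striking the common factor k + 3/2 reduces the term (C = 8/7, x = -3/4).
Term ratio: r(k) = -\frac{3}{4} * (k-\frac{12}{11}) / [(k+1)] ; factor over Q: parameters, x = -\frac{3}{4}, and C = \frac{8}{7}.


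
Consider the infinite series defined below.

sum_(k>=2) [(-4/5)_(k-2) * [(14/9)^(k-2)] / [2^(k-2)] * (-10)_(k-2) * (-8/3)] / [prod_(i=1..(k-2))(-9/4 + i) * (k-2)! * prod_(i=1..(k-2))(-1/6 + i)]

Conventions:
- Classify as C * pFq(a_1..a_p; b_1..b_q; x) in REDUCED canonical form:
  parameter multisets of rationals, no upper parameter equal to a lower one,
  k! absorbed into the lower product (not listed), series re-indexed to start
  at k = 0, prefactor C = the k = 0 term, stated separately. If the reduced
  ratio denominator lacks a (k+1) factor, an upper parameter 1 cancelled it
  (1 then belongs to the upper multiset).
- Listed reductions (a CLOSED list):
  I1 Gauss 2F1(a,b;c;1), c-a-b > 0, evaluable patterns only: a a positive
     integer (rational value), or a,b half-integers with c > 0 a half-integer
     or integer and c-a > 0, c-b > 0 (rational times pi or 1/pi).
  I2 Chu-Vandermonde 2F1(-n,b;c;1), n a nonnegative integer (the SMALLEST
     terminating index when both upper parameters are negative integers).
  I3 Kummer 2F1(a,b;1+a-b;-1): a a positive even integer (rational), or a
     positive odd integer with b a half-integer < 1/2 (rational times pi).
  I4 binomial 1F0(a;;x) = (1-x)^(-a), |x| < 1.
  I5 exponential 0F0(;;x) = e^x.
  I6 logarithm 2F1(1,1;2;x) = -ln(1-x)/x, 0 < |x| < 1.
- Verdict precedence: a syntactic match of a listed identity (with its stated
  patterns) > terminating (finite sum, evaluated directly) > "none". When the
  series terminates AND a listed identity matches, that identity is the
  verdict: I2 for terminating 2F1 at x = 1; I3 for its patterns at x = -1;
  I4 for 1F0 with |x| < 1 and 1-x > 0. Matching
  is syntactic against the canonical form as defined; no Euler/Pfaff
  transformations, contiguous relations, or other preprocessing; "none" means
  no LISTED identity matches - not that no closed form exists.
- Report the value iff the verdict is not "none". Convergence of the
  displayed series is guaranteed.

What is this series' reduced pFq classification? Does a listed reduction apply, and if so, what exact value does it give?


The tell: t_0 = -8/3 here, and the lower running product (prefactor -8/3) is a rising factorial.
Term ratio: r(k) = (7/9) * (k-10) (k-4/5) / [(k-5/4) (k+5/6) (k+1)] - rational in k. x = (7/9); t_0 = -8/3; negate the roots.

Prefactor -8/3, argument 7/9: 2F2 with upper {-10, -4/5} over lower {-5/4, 5/6}. Verdict: terminating - upper parameter -10 makes this a finite sum (last index 10), evaluated exactly. Hence: 1868103958976503096041289674968/96850285547355346234130859375.


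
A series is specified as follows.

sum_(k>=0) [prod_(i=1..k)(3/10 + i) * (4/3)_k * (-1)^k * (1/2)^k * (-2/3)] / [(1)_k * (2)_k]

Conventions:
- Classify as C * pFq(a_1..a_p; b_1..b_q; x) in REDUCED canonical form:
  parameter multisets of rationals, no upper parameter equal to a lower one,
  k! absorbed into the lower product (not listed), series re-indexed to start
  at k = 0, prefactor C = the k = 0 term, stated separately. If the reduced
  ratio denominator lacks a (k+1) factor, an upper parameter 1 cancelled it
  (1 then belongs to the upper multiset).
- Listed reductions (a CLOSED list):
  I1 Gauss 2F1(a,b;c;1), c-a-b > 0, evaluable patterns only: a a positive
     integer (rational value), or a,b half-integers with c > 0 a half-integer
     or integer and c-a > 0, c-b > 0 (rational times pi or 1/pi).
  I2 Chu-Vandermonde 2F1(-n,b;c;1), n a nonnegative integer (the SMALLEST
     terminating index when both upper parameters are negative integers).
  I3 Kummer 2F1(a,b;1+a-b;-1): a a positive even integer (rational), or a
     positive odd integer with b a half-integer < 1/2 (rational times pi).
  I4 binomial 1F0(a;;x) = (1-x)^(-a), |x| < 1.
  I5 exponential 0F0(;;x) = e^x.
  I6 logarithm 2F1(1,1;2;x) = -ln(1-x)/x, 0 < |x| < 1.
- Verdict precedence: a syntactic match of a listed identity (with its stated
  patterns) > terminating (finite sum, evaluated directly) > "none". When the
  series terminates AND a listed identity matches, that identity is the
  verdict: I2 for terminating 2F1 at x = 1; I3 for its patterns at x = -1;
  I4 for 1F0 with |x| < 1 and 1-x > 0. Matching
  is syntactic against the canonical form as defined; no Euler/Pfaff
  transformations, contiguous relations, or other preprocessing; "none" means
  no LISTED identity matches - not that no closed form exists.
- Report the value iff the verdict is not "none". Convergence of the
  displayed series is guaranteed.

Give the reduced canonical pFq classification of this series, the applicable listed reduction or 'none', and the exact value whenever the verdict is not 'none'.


First insight: t_0 = -2/3 here, and the (-1)^k factor (C = -2/3) folds into the argument's sign.
Adjacent-term ratio: r(k) = (-1/2) * (k+13/10) (k+4/3) / [(k+2) (k+1)] ; factor over Q: parameters, x = (-1/2), and C = -2/3.

With C = -2/3: the canonical form is 2F1(13/10, 4/3; 2; -1/2). Verdict: none. Every listed pattern misses the 2F1 form at -1/2, upper {13/10, 4/3}.


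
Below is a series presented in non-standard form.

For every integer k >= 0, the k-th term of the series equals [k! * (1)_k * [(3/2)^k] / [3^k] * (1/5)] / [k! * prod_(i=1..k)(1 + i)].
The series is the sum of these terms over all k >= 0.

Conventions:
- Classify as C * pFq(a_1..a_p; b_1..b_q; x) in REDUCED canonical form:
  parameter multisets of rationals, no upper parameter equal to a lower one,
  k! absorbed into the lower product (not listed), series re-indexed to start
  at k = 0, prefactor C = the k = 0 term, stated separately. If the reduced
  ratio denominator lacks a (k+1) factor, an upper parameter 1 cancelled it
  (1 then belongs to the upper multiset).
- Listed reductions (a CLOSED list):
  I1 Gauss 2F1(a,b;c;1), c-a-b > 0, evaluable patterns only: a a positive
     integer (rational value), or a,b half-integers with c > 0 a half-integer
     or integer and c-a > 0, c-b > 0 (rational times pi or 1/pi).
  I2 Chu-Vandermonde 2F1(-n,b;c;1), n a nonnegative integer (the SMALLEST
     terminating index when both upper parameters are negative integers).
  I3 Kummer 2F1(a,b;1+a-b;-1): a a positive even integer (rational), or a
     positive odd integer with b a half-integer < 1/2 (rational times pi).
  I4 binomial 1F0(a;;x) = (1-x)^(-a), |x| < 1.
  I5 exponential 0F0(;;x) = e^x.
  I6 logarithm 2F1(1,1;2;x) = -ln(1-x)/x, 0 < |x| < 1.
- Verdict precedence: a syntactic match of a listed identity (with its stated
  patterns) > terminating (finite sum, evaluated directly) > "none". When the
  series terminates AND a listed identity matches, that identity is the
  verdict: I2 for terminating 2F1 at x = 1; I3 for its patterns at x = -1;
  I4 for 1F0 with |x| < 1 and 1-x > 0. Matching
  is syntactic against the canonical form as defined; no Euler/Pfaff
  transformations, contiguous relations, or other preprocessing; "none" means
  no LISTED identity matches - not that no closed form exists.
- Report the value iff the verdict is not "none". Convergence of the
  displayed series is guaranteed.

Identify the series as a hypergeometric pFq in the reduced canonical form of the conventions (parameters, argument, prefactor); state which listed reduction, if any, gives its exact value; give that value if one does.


The series (x = 1/2) is 2F1: upper {1, 1}, lower {2}, prefactor 1/5. Verdict at x = 1/2: logarithm (I6) matches (the logarithm: parameters (1,1;2), x = 1/2). Its exact value is (-2/5) * ln(1/2).

First insight: x = (1/2) and the lower running product (C = 1/5) is a rising factorial.
Term ratio: r(k) = (1/2) * (k+1) (k+1) / [(k+2) (k+1)] - rational in k. x = (1/2); t_0 = 1/5; negate the roots.


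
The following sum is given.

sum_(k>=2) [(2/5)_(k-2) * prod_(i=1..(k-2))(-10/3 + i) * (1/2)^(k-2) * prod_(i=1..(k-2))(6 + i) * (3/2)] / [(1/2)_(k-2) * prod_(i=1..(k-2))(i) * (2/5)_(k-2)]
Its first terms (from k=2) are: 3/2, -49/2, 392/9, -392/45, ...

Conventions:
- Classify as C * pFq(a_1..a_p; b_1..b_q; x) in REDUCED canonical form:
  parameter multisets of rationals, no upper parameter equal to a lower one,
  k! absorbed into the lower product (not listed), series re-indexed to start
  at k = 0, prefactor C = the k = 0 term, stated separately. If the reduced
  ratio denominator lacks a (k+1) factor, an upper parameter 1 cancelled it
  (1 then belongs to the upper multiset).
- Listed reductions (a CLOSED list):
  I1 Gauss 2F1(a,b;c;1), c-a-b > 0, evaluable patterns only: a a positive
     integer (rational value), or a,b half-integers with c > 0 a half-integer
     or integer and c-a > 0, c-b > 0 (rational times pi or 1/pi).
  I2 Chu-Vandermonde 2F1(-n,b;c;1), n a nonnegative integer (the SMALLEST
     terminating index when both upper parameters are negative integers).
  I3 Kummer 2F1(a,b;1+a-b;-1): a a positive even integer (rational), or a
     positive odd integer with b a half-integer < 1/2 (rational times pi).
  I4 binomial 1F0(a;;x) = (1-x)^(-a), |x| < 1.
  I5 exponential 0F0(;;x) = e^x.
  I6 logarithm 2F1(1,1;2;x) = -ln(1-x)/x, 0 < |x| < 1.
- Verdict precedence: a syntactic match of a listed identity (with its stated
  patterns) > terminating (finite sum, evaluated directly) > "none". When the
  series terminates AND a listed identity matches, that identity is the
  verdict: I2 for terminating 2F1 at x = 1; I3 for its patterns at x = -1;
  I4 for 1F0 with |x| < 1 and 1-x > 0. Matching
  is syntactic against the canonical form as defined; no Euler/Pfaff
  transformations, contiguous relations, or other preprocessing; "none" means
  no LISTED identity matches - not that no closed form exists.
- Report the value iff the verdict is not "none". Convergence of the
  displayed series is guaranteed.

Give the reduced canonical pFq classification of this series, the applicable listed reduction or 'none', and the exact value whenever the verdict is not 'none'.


The series (x = 1/2) is 2F1: upper {-7/3, 7}, lower {1/2}, prefactor 3/2. Verdict: none - at argument 1/2 the multisets {-7/3, 7} ; {1/2} match no listed identity.

Structural cue: from the first term 3/2: the parameter 2/5 appears in both the upper and lower lists and cancels.
Adjacent-term ratio: r(k) = (1/2) * (k-7/3) (k+7) / [(k+1/2) (k+1)] - poly over poly, x = (1/2) from leading terms; C = 3/2 at k = 0.


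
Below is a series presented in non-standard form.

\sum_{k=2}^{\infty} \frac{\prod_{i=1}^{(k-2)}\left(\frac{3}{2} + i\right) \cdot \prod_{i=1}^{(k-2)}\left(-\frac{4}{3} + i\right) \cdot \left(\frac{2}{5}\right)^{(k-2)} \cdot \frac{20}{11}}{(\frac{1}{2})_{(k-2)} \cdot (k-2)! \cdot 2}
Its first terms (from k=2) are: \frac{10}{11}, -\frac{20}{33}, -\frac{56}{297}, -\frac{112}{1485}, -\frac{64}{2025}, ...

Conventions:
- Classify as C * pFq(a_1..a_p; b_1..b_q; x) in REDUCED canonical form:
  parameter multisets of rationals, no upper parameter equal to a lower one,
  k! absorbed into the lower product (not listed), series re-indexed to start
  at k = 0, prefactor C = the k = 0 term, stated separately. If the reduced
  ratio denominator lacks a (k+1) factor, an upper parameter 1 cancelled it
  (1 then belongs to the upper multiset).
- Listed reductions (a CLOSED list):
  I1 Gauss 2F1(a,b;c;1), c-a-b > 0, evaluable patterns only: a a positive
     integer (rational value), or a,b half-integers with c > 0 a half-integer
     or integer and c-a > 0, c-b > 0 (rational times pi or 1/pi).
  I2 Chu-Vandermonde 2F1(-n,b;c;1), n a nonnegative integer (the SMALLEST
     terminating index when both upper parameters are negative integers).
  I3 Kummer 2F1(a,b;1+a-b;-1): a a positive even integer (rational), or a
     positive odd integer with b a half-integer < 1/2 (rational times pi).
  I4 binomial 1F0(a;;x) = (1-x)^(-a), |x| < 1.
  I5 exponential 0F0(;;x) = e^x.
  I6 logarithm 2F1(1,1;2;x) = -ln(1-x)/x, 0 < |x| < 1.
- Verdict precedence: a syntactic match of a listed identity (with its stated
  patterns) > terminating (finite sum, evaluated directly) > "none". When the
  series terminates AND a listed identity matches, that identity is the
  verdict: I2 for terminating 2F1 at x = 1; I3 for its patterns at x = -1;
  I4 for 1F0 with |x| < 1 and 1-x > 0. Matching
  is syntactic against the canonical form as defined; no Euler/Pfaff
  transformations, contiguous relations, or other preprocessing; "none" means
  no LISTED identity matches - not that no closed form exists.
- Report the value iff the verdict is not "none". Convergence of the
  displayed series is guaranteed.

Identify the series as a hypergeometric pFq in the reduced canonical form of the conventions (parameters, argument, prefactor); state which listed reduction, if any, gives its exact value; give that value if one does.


The series (x = \frac{2}{5}) is 2F1: upper {-\frac{1}{3}, \frac{5}{2}}, lower {\frac{1}{2}}, prefactor \frac{10}{11}. Verdict: none. Every listed pattern misses the 2F1 form at \frac{2}{5}, upper {-\frac{1}{3}, \frac{5}{2}}.

Key observation: from the first term \frac{10}{11}: the running product (prefactor 10/11) telescopes to a rising factorial.
Adjacent-term ratio: r(k) = \frac{2}{5} * (k-\frac{1}{3}) (k+\frac{5}{2}) / [(k+\frac{1}{2}) (k+1)] - rational in k. x = \frac{2}{5}; t_0 = \frac{10}{11}; negate the roots.


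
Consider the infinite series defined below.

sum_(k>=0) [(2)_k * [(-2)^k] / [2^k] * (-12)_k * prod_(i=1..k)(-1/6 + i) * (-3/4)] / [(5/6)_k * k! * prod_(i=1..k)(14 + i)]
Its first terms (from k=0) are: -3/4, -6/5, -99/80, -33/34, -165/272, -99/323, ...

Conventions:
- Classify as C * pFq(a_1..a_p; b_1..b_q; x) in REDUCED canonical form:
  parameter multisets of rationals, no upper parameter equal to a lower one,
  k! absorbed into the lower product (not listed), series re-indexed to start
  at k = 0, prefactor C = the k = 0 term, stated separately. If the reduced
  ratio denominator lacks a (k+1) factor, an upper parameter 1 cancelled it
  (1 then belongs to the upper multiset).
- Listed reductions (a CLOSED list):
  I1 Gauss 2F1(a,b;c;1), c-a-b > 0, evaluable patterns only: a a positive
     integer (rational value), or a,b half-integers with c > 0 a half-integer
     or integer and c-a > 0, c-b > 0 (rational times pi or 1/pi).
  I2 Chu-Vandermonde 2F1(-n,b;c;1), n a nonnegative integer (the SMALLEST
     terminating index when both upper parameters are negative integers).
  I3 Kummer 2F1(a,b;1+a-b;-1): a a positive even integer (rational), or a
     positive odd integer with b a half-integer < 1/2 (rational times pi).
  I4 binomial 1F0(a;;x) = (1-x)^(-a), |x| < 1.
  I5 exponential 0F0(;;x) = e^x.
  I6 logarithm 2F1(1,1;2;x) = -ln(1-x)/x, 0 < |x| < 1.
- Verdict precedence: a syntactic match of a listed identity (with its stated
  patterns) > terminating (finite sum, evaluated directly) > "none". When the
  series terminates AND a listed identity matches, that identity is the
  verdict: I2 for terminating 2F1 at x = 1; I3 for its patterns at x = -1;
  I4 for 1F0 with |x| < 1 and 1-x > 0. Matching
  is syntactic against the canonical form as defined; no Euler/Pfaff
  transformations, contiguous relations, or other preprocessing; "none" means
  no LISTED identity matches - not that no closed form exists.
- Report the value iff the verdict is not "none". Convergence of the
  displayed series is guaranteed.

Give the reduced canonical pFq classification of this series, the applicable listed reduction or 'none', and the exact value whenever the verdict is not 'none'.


At argument -1: a 2F1 with upper {-12, 2}, lower {15}, scaled by C = -3/4. Verdict (x = -1): Kummer's theorem (I3) applies (x = -1; c = 15 equals 1+a-b for upper {-12, 2}: listed pattern). Hence: -21/4.

First insight: x = (-1) and the running product (C = -3/4) telescopes to a rising factorial.
Ratio: r(k) = (-1) * (k-12) (k+2) / [(k+15) (k+1)] - poly over poly, x = (-1) from leading terms; C = -3/4 at k = 0.


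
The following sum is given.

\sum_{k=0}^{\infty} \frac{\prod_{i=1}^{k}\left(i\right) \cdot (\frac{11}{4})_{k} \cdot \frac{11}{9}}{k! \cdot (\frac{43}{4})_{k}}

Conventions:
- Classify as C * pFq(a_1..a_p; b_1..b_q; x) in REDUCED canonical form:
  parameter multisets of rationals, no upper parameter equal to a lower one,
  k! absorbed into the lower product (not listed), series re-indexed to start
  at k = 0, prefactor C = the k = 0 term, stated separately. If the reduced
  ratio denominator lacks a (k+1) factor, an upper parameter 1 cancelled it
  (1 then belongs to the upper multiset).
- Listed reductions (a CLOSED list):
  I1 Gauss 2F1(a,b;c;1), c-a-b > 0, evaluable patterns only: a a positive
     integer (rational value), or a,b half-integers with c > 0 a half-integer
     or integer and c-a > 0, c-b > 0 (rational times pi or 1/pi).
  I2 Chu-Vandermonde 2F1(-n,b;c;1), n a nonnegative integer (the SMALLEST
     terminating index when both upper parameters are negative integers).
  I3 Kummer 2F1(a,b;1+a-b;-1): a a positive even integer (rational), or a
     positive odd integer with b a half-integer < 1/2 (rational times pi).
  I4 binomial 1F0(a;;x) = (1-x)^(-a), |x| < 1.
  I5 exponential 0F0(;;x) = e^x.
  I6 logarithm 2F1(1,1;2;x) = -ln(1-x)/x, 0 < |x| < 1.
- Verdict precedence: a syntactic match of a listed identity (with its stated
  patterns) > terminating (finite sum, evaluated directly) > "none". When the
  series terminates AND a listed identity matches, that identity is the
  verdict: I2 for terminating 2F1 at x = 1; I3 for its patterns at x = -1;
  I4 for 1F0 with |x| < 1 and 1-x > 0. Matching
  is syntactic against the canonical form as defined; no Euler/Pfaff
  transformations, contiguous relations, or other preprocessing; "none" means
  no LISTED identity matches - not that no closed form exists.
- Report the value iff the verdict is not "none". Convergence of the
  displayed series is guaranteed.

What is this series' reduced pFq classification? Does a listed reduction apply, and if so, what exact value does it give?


Reduced: x = 1, 2F1, upper = {1, \frac{11}{4}}, lower = {\frac{43}{4}}, C = \frac{11}{9}. Verdict: this is Gauss (I1, integer-parameter pattern) (x = 1: the Gamma ratio telescopes since c-a-b = 7 > 0 and a = 1 in Z>0). Value: \frac{143}{84}.

The tell: with t_0 = \frac{11}{9}, the running product (C = 11/9) telescopes to a rising factorial.
Adjacent-term ratio: r(k) = 1 * (k+1) (k+\frac{11}{4}) / [(k+\frac{43}{4}) (k+1)] - poly over poly, x = 1 from leading terms; C = \frac{11}{9} at k = 0.


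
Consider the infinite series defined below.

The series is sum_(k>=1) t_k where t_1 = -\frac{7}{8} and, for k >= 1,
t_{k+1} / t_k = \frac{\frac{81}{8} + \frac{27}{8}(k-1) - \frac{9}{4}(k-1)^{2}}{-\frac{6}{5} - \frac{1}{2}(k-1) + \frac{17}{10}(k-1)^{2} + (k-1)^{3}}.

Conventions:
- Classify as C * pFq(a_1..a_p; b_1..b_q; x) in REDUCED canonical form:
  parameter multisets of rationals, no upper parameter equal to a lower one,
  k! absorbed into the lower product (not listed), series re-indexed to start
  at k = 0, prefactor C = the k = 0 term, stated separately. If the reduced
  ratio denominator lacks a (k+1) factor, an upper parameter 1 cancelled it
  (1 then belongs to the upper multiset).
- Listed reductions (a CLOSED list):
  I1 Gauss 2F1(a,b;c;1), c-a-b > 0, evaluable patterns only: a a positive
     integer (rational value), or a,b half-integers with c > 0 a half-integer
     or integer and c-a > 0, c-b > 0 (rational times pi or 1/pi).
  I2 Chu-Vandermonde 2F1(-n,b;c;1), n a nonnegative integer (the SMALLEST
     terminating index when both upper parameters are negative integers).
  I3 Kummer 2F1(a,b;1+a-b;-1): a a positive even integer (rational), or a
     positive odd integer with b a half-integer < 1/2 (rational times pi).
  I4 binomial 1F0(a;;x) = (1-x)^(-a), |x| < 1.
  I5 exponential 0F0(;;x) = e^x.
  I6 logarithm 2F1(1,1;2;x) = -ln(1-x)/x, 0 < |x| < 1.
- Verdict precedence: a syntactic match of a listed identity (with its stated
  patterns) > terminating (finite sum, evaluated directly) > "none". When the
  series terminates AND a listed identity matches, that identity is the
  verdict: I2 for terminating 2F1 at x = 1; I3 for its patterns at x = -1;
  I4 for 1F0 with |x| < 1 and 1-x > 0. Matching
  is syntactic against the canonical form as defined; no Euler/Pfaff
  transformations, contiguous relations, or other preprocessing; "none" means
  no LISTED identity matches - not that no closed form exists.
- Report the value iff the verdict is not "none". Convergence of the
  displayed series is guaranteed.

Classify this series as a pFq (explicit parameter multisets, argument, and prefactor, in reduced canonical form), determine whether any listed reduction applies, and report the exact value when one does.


With C = -\frac{7}{8}: the canonical form is 1F1(-3; -\frac{4}{5}; -\frac{9}{4}). Verdict: terminating - the sum ends at index 3 because -3 is a negative integer; exact evaluation follows. Value: \frac{579481}{4096}.

Key step: x = -\frac{9}{4} and factor the ratio over Q (prefactor -7/8): negated roots = parameters.
Step ratio: r(k) = -\frac{9}{4} * (k-3) / [(k-\frac{4}{5}) (k+1)] - rational; roots negated = parameters, x = -\frac{9}{4}, C = -\frac{7}{8}.


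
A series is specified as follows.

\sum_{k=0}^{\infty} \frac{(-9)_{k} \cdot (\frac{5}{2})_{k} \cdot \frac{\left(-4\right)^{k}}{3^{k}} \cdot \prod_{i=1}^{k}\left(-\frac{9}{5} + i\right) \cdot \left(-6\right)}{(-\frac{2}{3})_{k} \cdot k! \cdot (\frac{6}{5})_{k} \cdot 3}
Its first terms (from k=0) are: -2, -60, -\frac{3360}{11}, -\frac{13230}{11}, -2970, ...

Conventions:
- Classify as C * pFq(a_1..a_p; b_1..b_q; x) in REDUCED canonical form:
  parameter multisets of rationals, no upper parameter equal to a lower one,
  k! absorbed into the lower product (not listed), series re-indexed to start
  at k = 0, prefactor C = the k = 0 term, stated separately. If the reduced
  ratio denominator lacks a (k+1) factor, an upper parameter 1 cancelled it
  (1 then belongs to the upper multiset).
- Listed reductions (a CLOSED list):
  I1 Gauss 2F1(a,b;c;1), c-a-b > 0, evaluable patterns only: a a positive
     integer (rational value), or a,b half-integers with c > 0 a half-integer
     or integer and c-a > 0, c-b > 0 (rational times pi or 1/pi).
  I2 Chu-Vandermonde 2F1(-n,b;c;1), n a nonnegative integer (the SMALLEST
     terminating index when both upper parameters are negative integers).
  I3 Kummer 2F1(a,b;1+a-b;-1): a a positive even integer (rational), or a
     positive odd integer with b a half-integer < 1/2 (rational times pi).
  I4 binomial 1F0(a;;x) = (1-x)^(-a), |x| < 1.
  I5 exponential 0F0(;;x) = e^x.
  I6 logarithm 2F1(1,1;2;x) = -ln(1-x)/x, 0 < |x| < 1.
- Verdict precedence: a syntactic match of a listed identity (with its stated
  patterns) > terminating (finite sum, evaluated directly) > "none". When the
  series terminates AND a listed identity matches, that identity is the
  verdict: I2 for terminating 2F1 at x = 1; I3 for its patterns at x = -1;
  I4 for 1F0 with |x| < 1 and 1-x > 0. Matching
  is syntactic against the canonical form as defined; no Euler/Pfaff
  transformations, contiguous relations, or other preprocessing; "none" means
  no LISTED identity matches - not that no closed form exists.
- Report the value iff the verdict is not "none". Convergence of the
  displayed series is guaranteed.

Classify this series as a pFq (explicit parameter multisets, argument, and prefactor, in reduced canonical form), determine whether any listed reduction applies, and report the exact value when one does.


With C = -2: the canonical form is 3F2(-9, -\frac{4}{5}, \frac{5}{2}; -\frac{2}{3}, \frac{6}{5}; -\frac{4}{3}). Verdict: terminating. (-9)_k vanishes past k = 9, leaving a 10-term sum, computed directly. Sum: -\frac{79166688196}{4180319}.

Key observation: from the first term -2: the two geometric factors (prefactor -2) combine into one argument.
Step ratio: r(k) = -\frac{4}{3} * (k-9) (k-\frac{4}{5}) (k+\frac{5}{2}) / [(k-\frac{2}{3}) (k+\frac{6}{5}) (k+1)] ; factor over Q: parameters, x = -\frac{4}{3}, and C = -2.


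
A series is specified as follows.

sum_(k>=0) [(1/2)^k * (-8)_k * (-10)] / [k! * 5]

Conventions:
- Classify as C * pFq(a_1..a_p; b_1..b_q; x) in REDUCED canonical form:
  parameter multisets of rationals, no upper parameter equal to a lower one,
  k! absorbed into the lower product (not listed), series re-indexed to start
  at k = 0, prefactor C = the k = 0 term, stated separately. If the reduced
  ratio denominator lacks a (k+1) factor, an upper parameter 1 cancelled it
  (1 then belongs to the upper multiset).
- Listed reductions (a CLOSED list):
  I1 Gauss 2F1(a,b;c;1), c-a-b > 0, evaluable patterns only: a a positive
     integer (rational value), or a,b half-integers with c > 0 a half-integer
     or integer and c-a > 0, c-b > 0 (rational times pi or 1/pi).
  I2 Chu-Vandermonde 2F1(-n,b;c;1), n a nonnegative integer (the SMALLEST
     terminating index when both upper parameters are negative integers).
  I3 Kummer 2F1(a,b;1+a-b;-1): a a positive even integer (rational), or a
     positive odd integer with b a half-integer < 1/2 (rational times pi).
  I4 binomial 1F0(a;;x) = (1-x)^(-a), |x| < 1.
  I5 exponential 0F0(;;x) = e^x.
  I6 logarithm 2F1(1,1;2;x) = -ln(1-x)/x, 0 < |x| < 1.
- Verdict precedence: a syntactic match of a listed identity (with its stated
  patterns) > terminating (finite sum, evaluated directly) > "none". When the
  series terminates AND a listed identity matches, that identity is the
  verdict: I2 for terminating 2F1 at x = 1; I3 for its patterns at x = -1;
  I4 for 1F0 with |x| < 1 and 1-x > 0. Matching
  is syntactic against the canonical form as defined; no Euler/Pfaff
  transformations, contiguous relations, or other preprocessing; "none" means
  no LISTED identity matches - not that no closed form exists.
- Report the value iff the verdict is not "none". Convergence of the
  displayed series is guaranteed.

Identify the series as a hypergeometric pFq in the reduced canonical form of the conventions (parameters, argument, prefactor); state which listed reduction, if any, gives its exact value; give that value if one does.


Prefactor -2, argument 1/2: 1F0 with upper {-8} over lower {-}. Verdict: this is binomial (I4) (the 1F0 binomial series: exponent 8, x = 1/2). Exact value: -1/128.

The tell: from the first term -2: the constant factors (C = -2) combine into one prefactor.
Ratio: r(k) = (1/2) * (k-8) / [(k+1)] - rational in k, leading ratio (1/2); with t_0 = -2, classification follows.


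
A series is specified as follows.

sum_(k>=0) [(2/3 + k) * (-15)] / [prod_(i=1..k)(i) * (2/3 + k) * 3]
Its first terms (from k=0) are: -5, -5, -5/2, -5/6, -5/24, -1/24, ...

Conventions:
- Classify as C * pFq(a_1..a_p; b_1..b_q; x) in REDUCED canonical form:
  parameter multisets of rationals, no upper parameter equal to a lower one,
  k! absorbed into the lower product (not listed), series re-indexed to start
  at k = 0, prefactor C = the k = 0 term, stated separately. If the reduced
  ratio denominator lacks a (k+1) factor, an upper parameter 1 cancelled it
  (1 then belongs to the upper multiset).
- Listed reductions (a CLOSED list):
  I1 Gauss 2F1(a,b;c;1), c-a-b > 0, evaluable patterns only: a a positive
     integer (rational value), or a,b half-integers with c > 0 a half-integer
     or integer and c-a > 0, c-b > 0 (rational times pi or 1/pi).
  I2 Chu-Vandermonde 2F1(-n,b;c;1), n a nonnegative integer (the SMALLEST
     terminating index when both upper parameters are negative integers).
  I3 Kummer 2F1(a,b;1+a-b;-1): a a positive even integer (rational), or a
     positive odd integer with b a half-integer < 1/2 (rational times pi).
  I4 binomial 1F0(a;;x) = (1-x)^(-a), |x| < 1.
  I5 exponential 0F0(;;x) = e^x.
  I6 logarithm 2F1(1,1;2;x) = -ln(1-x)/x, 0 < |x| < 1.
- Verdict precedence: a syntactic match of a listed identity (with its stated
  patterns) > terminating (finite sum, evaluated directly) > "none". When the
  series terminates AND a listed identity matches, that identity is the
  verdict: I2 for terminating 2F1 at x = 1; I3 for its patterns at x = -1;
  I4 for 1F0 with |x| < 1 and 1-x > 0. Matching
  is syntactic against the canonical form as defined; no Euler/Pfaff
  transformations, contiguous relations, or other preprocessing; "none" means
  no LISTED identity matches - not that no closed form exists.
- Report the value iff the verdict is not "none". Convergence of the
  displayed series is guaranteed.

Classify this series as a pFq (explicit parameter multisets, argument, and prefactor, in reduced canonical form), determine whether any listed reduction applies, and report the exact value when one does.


Classification (C = -5): 0F0 with upper {-}, lower {-}, argument x = 1. Verdict: the I5 exponential reduction applies (the 0F0 exponential series at x = 1). Sum: (-5) * e^(1).

Structural cue: x = 1 and k + 2/3 divides numerator and denominator alike; C = -5, x = 1 after cancelling.
Term ratio: r(k) = 1 * 1 / [(k+1)] - rational; roots negated = parameters, x = 1, C = -5.


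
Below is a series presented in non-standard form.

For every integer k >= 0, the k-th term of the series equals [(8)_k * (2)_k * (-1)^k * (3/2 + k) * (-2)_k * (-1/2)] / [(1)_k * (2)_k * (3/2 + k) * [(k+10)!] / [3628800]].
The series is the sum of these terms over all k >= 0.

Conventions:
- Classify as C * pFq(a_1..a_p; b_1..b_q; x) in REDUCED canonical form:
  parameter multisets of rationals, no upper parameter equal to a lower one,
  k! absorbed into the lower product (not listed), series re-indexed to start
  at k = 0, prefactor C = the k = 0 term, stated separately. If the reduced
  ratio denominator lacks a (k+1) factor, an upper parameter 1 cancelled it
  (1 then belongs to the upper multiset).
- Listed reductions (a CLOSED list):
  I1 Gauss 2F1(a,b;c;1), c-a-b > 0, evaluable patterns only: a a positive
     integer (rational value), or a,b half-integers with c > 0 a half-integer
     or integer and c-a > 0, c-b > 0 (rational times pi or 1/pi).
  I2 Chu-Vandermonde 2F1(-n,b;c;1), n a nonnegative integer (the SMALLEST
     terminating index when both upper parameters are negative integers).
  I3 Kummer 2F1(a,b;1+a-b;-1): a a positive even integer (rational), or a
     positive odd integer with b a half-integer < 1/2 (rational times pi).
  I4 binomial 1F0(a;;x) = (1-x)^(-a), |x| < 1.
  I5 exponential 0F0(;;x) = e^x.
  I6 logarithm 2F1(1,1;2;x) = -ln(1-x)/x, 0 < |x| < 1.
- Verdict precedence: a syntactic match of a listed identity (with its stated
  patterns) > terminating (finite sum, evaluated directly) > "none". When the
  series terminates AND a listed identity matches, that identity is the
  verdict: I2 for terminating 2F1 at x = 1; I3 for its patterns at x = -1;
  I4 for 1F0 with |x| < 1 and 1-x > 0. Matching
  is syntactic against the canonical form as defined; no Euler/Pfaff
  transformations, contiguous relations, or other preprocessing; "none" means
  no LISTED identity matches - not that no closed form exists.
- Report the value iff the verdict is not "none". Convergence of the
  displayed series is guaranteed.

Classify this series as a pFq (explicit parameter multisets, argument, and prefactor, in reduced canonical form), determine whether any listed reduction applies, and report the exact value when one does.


Canonical form: C = -1/2 times 2F1 with upper {-2, 8}, lower {11}, x = -1. Verdict: this is Kummer's theorem (I3) (x = -1; c = 11 equals 1+a-b for upper {-2, 8}: listed pattern). Its exact value is -3/2.

Structural cue: x = (-1) and (1)_k (prefactor -1/2) is k! itself.
Ratio: r(k) = (-1) * (k-2) (k+8) / [(k+11) (k+1)] - rational; roots negated = parameters, x = (-1), C = -1/2.
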